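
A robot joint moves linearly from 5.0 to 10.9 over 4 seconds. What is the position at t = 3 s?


s = t/T = 3/4 = 0.75
p(t) = p0 + (pf-p0)*s
= 5.0 + (10.9 - 5.0) * 0.75
= 9.425


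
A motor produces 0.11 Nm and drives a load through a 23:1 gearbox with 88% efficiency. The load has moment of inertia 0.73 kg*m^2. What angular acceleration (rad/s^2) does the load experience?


tau_out = tau_motor * N * eta
= 0.11 * 23 * 0.88 = 2.2264 Nm
alpha = tau_out / I = 2.2264 / 0.73
= 3.0499 rad/s^2


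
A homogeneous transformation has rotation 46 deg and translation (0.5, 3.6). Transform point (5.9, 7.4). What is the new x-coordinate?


x' = cos(theta)*px - sin(theta)*py + tx
= 0.6947*5.9 - 0.7193*7.4 + 0.5
= -0.7246


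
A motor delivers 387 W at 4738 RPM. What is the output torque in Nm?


omega = 4738 * 2*pi/60 = 496.1622 rad/s
tau = P / omega = 387 / 496.1622
= 0.78 Nm


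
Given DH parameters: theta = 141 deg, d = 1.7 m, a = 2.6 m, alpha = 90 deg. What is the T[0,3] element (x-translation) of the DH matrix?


T[0,3] = a * cos(theta)
= 2.6 * cos(141 deg)
= 2.6 * -0.7771
= -2.0206


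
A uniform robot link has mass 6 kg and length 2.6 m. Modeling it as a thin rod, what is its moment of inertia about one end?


I = (1/3) * m * L^2
= (1/3) * 6 * 2.6^2
= 0.333333 * 6 * 6.76
= 13.52 kg*m^2


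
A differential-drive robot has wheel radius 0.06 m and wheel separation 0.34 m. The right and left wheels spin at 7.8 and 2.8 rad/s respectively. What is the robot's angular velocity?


vR = r*wR = 0.06*7.8 = 0.468 m/s
vL = r*wL = 0.06*2.8 = 0.168 m/s
v = (vR+vL)/2 = 0.318 m/s
omega = (vR-vL)/L = 0.8824 rad/s
angular velocity = 0.8824 rad/s


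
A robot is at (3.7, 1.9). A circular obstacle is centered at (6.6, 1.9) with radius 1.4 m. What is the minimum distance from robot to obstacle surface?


center_dist = sqrt((3.7-6.6)^2 + (1.9-1.9)^2)
= sqrt(8.41 + 0.0)
= 2.9
min_dist = center_dist - radius = 2.9 - 1.4 = 1.5 m


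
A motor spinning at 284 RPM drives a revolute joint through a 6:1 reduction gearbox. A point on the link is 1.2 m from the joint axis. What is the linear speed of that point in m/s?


omega_motor = 284 * 2*pi/60 = 29.7404 rad/s
omega_joint = omega_motor / 6 = 4.9567 rad/s
v = omega_joint * r = 4.9567 * 1.2
= 5.9481 m/s


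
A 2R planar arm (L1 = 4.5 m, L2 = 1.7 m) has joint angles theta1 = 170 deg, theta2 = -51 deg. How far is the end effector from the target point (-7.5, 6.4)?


End effector via forward kinematics:
x = L1*cos(t1) + L2*cos(t1+t2) = -5.2558
y = L1*sin(t1) + L2*sin(t1+t2) = 2.2683
Distance to target:
d = sqrt((-7.5 - -5.2558)^2 + (6.4 - 2.2683)^2)
= sqrt(5.0364 + 17.0712)
= 4.7019 m


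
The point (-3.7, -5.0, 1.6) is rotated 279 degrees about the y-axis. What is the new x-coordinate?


Rotation about y-axis: x' = x*cos(theta) + z*sin(theta)
= -3.7 * 0.1564 + 1.6 * -0.9877
= -2.1591


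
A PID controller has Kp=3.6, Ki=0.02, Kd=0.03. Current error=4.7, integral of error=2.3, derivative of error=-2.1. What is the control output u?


u = Kp*e + Ki*int(e) + Kd*de/dt
= 3.6*4.7 + 0.02*2.3 + 0.03*(-2.1)
= 16.92 + 0.046 + -0.063
= 16.903


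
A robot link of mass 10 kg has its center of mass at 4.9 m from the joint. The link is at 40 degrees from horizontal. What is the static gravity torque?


tau = m*g*L*cos(angle)
= 10 * 9.81 * 4.9 * cos(40 deg)
= 10 * 9.81 * 4.9 * 0.766
= 368.2299 Nm


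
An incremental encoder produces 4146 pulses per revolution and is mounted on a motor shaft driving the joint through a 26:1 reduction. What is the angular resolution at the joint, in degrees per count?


counts per rev = 4146
effective counts at joint = 4146 * 26 = 107796
resolution = 360 / 107796
= 0.0033 deg/count


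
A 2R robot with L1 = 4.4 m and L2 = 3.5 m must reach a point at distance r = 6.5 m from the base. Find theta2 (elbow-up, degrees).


cos(theta2) = (r^2 - L1^2 - L2^2) / (2*L1*L2)
cos(theta2) = (42.25 - 19.36 - 12.25) / 30.8
cos(theta2) = 0.345455
theta2 = 69.7905 degrees


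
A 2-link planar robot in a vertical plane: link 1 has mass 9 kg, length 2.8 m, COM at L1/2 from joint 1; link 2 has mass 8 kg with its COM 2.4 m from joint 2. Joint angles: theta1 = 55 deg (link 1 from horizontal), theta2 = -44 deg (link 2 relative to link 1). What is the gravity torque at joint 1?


Horizontal distance from joint 1 to link-1 COM:
  x_c1 = (L1/2)*cos(t1) = 1.4 * 0.5736 = 0.803 m
Horizontal distance from joint 1 to link-2 COM:
  x_c2 = L1*cos(t1) + Lc2*cos(t1+t2)
       = 2.8*0.5736 + 2.4*0.9816 = 3.9619 m
tau1 = m1*g*x_c1 + m2*g*x_c2
     = 9*9.81*0.803 + 8*9.81*3.9619
     = 70.8975 + 310.9314
     = 381.8289 Nm


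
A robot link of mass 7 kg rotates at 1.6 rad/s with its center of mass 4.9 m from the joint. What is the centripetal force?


F = m * omega^2 * r
= 7 * 1.6^2 * 4.9
= 7 * 2.56 * 4.9
= 87.808 N


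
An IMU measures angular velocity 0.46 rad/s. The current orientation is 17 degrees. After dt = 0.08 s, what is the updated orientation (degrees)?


delta_theta = w * dt = 0.46 * 0.08 = 0.0368 rad
= 2.1085 deg
theta_new = 17 + 2.1085 = 19.1085 deg


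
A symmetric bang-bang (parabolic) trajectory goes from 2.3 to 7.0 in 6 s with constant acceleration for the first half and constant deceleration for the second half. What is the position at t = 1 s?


Symmetric rest-to-rest: each phase covers (pf-p0)/2 in time T/2. 0.5*a*(T/2)^2 = (pf-p0)/2 => a = 4*(pf-p0)/T^2
a = 4*(7.0-2.3)/6^2 = 0.5222
t = 1 is in the acceleration phase (t <= T/2).
p = p0 + 0.5*a*t^2 = 2.3 + 0.5*0.5222*1^2
= 2.5611


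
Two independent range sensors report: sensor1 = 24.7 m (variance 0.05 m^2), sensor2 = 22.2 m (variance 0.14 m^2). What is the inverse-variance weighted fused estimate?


w1 = (1/var1) / (1/var1 + 1/var2)
   = 20.0 / (20.0 + 7.1429) = 0.7368
w2 = 1 - w1 = 0.2632
fused = w1*s1 + w2*s2 = 18.2 + 5.8421
= 24.0421 m


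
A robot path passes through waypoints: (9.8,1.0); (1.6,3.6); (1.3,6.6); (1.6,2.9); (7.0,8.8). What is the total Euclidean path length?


Segment lengths:
  seg1 = sqrt((-8.2)^2 + (2.6)^2) = 8.6023
  seg2 = sqrt((-0.3)^2 + (3.0)^2) = 3.015
  seg3 = sqrt((0.3)^2 + (-3.7)^2) = 3.7121
  seg4 = sqrt((5.4)^2 + (5.9)^2) = 7.9981
Total = 23.3276


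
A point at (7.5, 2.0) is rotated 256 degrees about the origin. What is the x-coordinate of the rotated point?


x' = x*cos(theta) - y*sin(theta)
cos(256 deg) = -0.2419, sin(256 deg) = -0.9703
x' = 7.5 * -0.2419 - 2.0 * -0.9703
= -1.8144 - -1.9406
= 0.1262


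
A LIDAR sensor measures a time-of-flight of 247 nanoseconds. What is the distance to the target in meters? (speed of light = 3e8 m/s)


tof = 247 ns = 2.47e-07 s
dist = c * tof / 2
= 3e8 * 2.47e-07 / 2
= 37.05 m


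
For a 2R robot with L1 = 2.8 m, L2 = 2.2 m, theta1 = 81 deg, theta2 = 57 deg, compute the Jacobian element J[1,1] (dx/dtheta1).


J[1,1] = -L1*sin(t1) - L2*sin(t1+t2)
= -2.8*sin(81) - 2.2*sin(138)
= -4.2376


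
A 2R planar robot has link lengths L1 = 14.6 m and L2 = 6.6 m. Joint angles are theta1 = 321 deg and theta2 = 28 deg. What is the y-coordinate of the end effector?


Convert angles to radians: theta1 = 5.6025, theta2 = 0.4887
y = L1*sin(theta1) + L2*sin(theta1+theta2)
y = -9.1881 + -1.2593
y = -10.4474


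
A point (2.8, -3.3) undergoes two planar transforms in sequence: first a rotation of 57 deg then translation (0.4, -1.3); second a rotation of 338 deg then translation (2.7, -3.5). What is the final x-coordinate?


After transform 1:
x1 = cos(57)*2.8 - sin(57)*-3.3 + 0.4 = 4.6926
y1 = sin(57)*2.8 + cos(57)*-3.3 + -1.3 = -0.749
After transform 2:
x2 = cos(338)*4.6926 - sin(338)*-0.749 + 2.7
= 6.7703


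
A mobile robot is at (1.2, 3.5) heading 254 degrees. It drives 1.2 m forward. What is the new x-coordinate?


x_new = x0 + d*cos(theta)
= 1.2 + 1.2*cos(254)
= 1.2 + -0.3308
= 0.8692


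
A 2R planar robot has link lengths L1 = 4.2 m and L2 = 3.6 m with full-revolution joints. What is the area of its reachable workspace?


r_max = L1 + L2 = 7.8 m
r_min = |L1 - L2| = 0.6 m
Area = pi*(r_max^2 - r_min^2)
= pi*(60.84 - 0.36)
= pi * 60.48
= 190.0035 m^2


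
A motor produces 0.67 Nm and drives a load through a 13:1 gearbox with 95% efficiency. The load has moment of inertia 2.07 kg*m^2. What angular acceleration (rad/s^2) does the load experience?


tau_out = tau_motor * N * eta
= 0.67 * 13 * 0.95 = 8.2745 Nm
alpha = tau_out / I = 8.2745 / 2.07
= 3.9973 rad/s^2


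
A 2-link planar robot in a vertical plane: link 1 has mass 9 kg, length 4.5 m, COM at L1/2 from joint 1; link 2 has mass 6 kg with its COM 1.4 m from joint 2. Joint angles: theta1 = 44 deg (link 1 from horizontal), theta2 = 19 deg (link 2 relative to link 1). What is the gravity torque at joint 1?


Horizontal distance from joint 1 to link-1 COM:
  x_c1 = (L1/2)*cos(t1) = 2.25 * 0.7193 = 1.6185 m
Horizontal distance from joint 1 to link-2 COM:
  x_c2 = L1*cos(t1) + Lc2*cos(t1+t2)
       = 4.5*0.7193 + 1.4*0.454 = 3.8726 m
tau1 = m1*g*x_c1 + m2*g*x_c2
     = 9*9.81*1.6185 + 6*9.81*3.8726
     = 142.8986 + 227.9422
     = 370.8408 Nm


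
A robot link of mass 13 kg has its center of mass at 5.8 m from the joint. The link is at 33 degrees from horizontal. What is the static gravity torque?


tau = m*g*L*cos(angle)
= 13 * 9.81 * 5.8 * cos(33 deg)
= 13 * 9.81 * 5.8 * 0.8387
= 620.3428 Nm


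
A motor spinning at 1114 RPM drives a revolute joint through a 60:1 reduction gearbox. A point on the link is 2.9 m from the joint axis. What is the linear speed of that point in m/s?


omega_motor = 1114 * 2*pi/60 = 116.6578 rad/s
omega_joint = omega_motor / 60 = 1.9443 rad/s
v = omega_joint * r = 1.9443 * 2.9
= 5.6385 m/s


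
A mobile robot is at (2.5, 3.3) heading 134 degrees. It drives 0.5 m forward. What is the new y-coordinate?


y_new = y0 + d*sin(theta)
= 3.3 + 0.5*sin(134)
= 3.3 + 0.3597
= 3.6597


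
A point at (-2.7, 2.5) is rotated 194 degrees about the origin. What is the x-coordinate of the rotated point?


x' = x*cos(theta) - y*sin(theta)
cos(194 deg) = -0.9703, sin(194 deg) = -0.2419
x' = -2.7 * -0.9703 - 2.5 * -0.2419
= 2.6198 - -0.6048
= 3.2246


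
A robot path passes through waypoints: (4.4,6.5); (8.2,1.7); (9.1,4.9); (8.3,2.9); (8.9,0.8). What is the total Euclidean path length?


Segment lengths:
  seg1 = sqrt((3.8)^2 + (-4.8)^2) = 6.1221
  seg2 = sqrt((0.9)^2 + (3.2)^2) = 3.3242
  seg3 = sqrt((-0.8)^2 + (-2.0)^2) = 2.1541
  seg4 = sqrt((0.6)^2 + (-2.1)^2) = 2.184
Total = 13.7843


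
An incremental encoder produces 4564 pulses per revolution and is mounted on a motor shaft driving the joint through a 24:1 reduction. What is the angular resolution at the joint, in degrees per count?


counts per rev = 4564
effective counts at joint = 4564 * 24 = 109536
resolution = 360 / 109536
= 0.0033 deg/count


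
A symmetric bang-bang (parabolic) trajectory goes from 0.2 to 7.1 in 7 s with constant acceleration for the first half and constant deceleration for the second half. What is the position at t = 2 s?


Symmetric rest-to-rest: each phase covers (pf-p0)/2 in time T/2. 0.5*a*(T/2)^2 = (pf-p0)/2 => a = 4*(pf-p0)/T^2
a = 4*(7.1-0.2)/7^2 = 0.5633
t = 2 is in the acceleration phase (t <= T/2).
p = p0 + 0.5*a*t^2 = 0.2 + 0.5*0.5633*2^2
= 1.3265


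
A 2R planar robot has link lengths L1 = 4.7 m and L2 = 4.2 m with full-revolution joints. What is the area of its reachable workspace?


r_max = L1 + L2 = 8.9 m
r_min = |L1 - L2| = 0.5 m
Area = pi*(r_max^2 - r_min^2)
= pi*(79.21 - 0.25)
= pi * 78.96
= 248.0602 m^2


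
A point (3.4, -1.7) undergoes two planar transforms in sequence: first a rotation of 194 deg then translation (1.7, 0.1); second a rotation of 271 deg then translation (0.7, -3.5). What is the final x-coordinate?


After transform 1:
x1 = cos(194)*3.4 - sin(194)*-1.7 + 1.7 = -2.0103
y1 = sin(194)*3.4 + cos(194)*-1.7 + 0.1 = 0.927
After transform 2:
x2 = cos(271)*-2.0103 - sin(271)*0.927 + 0.7
= 1.5917


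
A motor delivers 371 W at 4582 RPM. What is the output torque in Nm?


omega = 4582 * 2*pi/60 = 479.8259 rad/s
tau = P / omega = 371 / 479.8259
= 0.7732 Nm


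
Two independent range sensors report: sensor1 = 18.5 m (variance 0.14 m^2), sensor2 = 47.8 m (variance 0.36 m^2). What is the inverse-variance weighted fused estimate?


w1 = (1/var1) / (1/var1 + 1/var2)
   = 7.1429 / (7.1429 + 2.7778) = 0.72
w2 = 1 - w1 = 0.28
fused = w1*s1 + w2*s2 = 13.32 + 13.384
= 26.704 m


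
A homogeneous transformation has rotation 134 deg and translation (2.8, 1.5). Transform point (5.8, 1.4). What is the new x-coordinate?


x' = cos(theta)*px - sin(theta)*py + tx
= -0.6947*5.8 - 0.7193*1.4 + 2.8
= -2.2361


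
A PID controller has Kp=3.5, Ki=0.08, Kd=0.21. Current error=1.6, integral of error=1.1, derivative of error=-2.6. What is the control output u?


u = Kp*e + Ki*int(e) + Kd*de/dt
= 3.5*1.6 + 0.08*1.1 + 0.21*(-2.6)
= 5.6 + 0.088 + -0.546
= 5.142


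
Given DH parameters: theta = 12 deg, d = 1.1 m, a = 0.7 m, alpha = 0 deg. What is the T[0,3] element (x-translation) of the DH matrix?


T[0,3] = a * cos(theta)
= 0.7 * cos(12 deg)
= 0.7 * 0.9781
= 0.6847


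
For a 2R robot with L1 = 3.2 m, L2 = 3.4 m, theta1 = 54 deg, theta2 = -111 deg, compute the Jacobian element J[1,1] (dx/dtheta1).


J[1,1] = -L1*sin(t1) - L2*sin(t1+t2)
= -3.2*sin(54) - 3.4*sin(-57)
= 0.2626


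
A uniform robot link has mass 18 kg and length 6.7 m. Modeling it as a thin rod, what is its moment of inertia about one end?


I = (1/3) * m * L^2
= (1/3) * 18 * 6.7^2
= 0.333333 * 18 * 44.89
= 269.34 kg*m^2


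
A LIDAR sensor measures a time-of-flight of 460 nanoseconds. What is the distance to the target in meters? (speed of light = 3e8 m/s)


tof = 460 ns = 4.6e-07 s
dist = c * tof / 2
= 3e8 * 4.6e-07 / 2
= 69.0 m


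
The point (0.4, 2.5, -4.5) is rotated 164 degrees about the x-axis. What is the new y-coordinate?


Rotation about x-axis: y' = y*cos(theta) - z*sin(theta)
= 2.5 * -0.9613 - -4.5 * 0.2756
= -1.1628


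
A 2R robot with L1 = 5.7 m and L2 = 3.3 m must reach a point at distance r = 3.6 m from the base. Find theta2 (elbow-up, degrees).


cos(theta2) = (r^2 - L1^2 - L2^2) / (2*L1*L2)
cos(theta2) = (12.96 - 32.49 - 10.89) / 37.62
cos(theta2) = -0.808612
theta2 = 143.9606 degrees


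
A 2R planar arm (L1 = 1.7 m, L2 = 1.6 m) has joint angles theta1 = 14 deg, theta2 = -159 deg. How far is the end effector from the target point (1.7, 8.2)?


End effector via forward kinematics:
x = L1*cos(t1) + L2*cos(t1+t2) = 0.3389
y = L1*sin(t1) + L2*sin(t1+t2) = -0.5065
Distance to target:
d = sqrt((1.7 - 0.3389)^2 + (8.2 - -0.5065)^2)
= sqrt(1.8527 + 75.8024)
= 8.8122 m


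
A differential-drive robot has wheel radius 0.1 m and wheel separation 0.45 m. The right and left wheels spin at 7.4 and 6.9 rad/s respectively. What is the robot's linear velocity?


vR = r*wR = 0.1*7.4 = 0.74 m/s
vL = r*wL = 0.1*6.9 = 0.69 m/s
v = (vR+vL)/2 = 0.715 m/s
omega = (vR-vL)/L = 0.1111 rad/s
linear velocity = 0.715 m/s


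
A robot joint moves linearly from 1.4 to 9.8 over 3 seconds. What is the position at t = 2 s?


s = t/T = 2/3 = 0.6667
p(t) = p0 + (pf-p0)*s
= 1.4 + (9.8 - 1.4) * 0.6667
= 7.0


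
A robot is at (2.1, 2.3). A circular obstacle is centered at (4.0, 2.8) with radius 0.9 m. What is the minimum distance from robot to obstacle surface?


center_dist = sqrt((2.1-4.0)^2 + (2.3-2.8)^2)
= sqrt(3.61 + 0.25)
= 1.9647
min_dist = center_dist - radius = 1.9647 - 0.9 = 1.0647 m


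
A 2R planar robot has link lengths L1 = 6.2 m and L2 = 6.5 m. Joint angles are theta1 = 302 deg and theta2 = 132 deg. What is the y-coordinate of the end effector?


Convert angles to radians: theta1 = 5.2709, theta2 = 2.3038
y = L1*sin(theta1) + L2*sin(theta1+theta2)
y = -5.2579 + 6.2482
y = 0.9903


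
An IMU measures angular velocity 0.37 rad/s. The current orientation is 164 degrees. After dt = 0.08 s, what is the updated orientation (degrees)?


delta_theta = w * dt = 0.37 * 0.08 = 0.0296 rad
= 1.696 deg
theta_new = 164 + 1.696 = 165.696 deg


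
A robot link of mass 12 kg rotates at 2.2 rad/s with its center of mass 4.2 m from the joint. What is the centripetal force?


F = m * omega^2 * r
= 12 * 2.2^2 * 4.2
= 12 * 4.84 * 4.2
= 243.936 N


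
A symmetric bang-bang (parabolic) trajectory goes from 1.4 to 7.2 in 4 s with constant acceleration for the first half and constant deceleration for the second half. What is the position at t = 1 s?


Symmetric rest-to-rest: each phase covers (pf-p0)/2 in time T/2. 0.5*a*(T/2)^2 = (pf-p0)/2 => a = 4*(pf-p0)/T^2
a = 4*(7.2-1.4)/4^2 = 1.45
t = 1 is in the acceleration phase (t <= T/2).
p = p0 + 0.5*a*t^2 = 1.4 + 0.5*1.45*1^2
= 2.125


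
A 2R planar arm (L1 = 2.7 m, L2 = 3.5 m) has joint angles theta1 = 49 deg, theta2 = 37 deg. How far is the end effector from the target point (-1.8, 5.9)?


End effector via forward kinematics:
x = L1*cos(t1) + L2*cos(t1+t2) = 2.0155
y = L1*sin(t1) + L2*sin(t1+t2) = 5.5292
Distance to target:
d = sqrt((-1.8 - 2.0155)^2 + (5.9 - 5.5292)^2)
= sqrt(14.5581 + 0.1375)
= 3.8335 m


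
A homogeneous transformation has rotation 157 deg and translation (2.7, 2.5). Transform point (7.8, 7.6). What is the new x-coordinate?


x' = cos(theta)*px - sin(theta)*py + tx
= -0.9205*7.8 - 0.3907*7.6 + 2.7
= -7.4495


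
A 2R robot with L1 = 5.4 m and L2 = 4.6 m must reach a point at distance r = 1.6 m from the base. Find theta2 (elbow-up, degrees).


cos(theta2) = (r^2 - L1^2 - L2^2) / (2*L1*L2)
cos(theta2) = (2.56 - 29.16 - 21.16) / 49.68
cos(theta2) = -0.961353
theta2 = 164.0189 degrees


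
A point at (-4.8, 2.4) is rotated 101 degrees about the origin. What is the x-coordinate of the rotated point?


x' = x*cos(theta) - y*sin(theta)
cos(101 deg) = -0.1908, sin(101 deg) = 0.9816
x' = -4.8 * -0.1908 - 2.4 * 0.9816
= 0.9159 - 2.3559
= -1.44


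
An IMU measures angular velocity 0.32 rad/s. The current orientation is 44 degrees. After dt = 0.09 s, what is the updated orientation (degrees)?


delta_theta = w * dt = 0.32 * 0.09 = 0.0288 rad
= 1.6501 deg
theta_new = 44 + 1.6501 = 45.6501 deg


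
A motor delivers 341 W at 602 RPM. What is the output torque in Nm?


omega = 602 * 2*pi/60 = 63.0413 rad/s
tau = P / omega = 341 / 63.0413
= 5.4092 Nm


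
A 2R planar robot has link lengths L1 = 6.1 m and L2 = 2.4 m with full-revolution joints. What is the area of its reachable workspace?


r_max = L1 + L2 = 8.5 m
r_min = |L1 - L2| = 3.7 m
Area = pi*(r_max^2 - r_min^2)
= pi*(72.25 - 13.69)
= pi * 58.56
= 183.9717 m^2


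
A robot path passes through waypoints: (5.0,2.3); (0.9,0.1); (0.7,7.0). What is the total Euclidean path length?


Segment lengths:
  seg1 = sqrt((-4.1)^2 + (-2.2)^2) = 4.653
  seg2 = sqrt((-0.2)^2 + (6.9)^2) = 6.9029
Total = 11.5559


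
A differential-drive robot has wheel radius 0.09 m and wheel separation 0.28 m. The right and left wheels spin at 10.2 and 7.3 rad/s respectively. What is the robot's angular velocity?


vR = r*wR = 0.09*10.2 = 0.918 m/s
vL = r*wL = 0.09*7.3 = 0.657 m/s
v = (vR+vL)/2 = 0.7875 m/s
omega = (vR-vL)/L = 0.9321 rad/s
angular velocity = 0.9321 rad/s


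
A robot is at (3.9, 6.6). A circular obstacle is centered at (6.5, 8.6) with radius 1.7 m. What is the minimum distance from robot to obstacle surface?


center_dist = sqrt((3.9-6.5)^2 + (6.6-8.6)^2)
= sqrt(6.76 + 4.0)
= 3.2802
min_dist = center_dist - radius = 3.2802 - 1.7 = 1.5802 m


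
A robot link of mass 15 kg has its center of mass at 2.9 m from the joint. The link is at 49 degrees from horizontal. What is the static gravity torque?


tau = m*g*L*cos(angle)
= 15 * 9.81 * 2.9 * cos(49 deg)
= 15 * 9.81 * 2.9 * 0.6561
= 279.9633 Nm


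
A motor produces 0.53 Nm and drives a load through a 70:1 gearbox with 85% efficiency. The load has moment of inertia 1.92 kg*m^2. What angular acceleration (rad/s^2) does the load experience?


tau_out = tau_motor * N * eta
= 0.53 * 70 * 0.85 = 31.535 Nm
alpha = tau_out / I = 31.535 / 1.92
= 16.4245 rad/s^2


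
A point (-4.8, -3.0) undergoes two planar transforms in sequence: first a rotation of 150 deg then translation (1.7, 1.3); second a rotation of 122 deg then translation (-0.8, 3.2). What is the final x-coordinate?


After transform 1:
x1 = cos(150)*-4.8 - sin(150)*-3.0 + 1.7 = 7.3569
y1 = sin(150)*-4.8 + cos(150)*-3.0 + 1.3 = 1.4981
After transform 2:
x2 = cos(122)*7.3569 - sin(122)*1.4981 + -0.8
= -5.969


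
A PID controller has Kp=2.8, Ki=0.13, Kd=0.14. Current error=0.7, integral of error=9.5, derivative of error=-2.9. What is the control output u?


u = Kp*e + Ki*int(e) + Kd*de/dt
= 2.8*0.7 + 0.13*9.5 + 0.14*(-2.9)
= 1.96 + 1.235 + -0.406
= 2.789


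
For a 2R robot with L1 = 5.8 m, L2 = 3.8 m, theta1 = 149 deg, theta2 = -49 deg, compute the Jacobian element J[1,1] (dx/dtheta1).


J[1,1] = -L1*sin(t1) - L2*sin(t1+t2)
= -5.8*sin(149) - 3.8*sin(100)
= -6.7295


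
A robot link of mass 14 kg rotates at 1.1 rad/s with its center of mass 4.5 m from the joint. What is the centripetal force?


F = m * omega^2 * r
= 14 * 1.1^2 * 4.5
= 14 * 1.21 * 4.5
= 76.23 N


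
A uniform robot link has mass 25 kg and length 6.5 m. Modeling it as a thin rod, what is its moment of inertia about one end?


I = (1/3) * m * L^2
= (1/3) * 25 * 6.5^2
= 0.333333 * 25 * 42.25
= 352.0833 kg*m^2


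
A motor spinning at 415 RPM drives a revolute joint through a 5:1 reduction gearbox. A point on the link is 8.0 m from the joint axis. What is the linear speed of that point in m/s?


omega_motor = 415 * 2*pi/60 = 43.4587 rad/s
omega_joint = omega_motor / 5 = 8.6917 rad/s
v = omega_joint * r = 8.6917 * 8.0
= 69.5339 m/s


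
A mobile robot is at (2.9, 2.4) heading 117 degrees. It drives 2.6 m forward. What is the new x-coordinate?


x_new = x0 + d*cos(theta)
= 2.9 + 2.6*cos(117)
= 2.9 + -1.1804
= 1.7196


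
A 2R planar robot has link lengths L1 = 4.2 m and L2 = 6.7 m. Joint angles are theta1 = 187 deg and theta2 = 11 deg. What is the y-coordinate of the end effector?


Convert angles to radians: theta1 = 3.2638, theta2 = 0.192
y = L1*sin(theta1) + L2*sin(theta1+theta2)
y = -0.5119 + -2.0704
y = -2.5823


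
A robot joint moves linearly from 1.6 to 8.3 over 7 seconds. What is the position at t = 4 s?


s = t/T = 4/7 = 0.5714
p(t) = p0 + (pf-p0)*s
= 1.6 + (8.3 - 1.6) * 0.5714
= 5.4286


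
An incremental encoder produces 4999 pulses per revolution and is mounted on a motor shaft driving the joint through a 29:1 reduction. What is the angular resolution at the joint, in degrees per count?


counts per rev = 4999
effective counts at joint = 4999 * 29 = 144971
resolution = 360 / 144971
= 0.0025 deg/count


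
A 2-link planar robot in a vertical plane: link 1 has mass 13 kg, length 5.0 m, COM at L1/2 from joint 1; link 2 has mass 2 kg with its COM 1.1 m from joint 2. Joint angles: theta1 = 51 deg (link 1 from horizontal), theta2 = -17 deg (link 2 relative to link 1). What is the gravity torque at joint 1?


Horizontal distance from joint 1 to link-1 COM:
  x_c1 = (L1/2)*cos(t1) = 2.5 * 0.6293 = 1.5733 m
Horizontal distance from joint 1 to link-2 COM:
  x_c2 = L1*cos(t1) + Lc2*cos(t1+t2)
       = 5.0*0.6293 + 1.1*0.829 = 4.0585 m
tau1 = m1*g*x_c1 + m2*g*x_c2
     = 13*9.81*1.5733 + 2*9.81*4.0585
     = 200.6431 + 79.6286
     = 280.2717 Nm


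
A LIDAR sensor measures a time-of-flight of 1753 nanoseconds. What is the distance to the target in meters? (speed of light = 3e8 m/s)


tof = 1753 ns = 1.753e-06 s
dist = c * tof / 2
= 3e8 * 1.753e-06 / 2
= 262.95 m


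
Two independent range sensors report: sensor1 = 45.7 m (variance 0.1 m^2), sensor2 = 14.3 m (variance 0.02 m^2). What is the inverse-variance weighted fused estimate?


w1 = (1/var1) / (1/var1 + 1/var2)
   = 10.0 / (10.0 + 50.0) = 0.1667
w2 = 1 - w1 = 0.8333
fused = w1*s1 + w2*s2 = 7.6167 + 11.9167
= 19.5333 m


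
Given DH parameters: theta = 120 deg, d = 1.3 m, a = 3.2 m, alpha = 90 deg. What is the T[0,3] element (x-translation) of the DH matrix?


T[0,3] = a * cos(theta)
= 3.2 * cos(120 deg)
= 3.2 * -0.5
= -1.6


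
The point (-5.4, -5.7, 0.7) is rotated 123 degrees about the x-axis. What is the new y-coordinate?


Rotation about x-axis: y' = y*cos(theta) - z*sin(theta)
= -5.7 * -0.5446 - 0.7 * 0.8387
= 2.5174


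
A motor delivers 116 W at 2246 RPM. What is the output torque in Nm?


omega = 2246 * 2*pi/60 = 235.2006 rad/s
tau = P / omega = 116 / 235.2006
= 0.4932 Nm


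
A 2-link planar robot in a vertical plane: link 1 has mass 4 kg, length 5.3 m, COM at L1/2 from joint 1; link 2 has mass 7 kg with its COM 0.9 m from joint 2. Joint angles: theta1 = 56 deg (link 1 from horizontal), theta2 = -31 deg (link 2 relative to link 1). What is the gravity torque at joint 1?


Horizontal distance from joint 1 to link-1 COM:
  x_c1 = (L1/2)*cos(t1) = 2.65 * 0.5592 = 1.4819 m
Horizontal distance from joint 1 to link-2 COM:
  x_c2 = L1*cos(t1) + Lc2*cos(t1+t2)
       = 5.3*0.5592 + 0.9*0.9063 = 3.7794 m
tau1 = m1*g*x_c1 + m2*g*x_c2
     = 4*9.81*1.4819 + 7*9.81*3.7794
     = 58.1482 + 259.5314
     = 317.6796 Nm


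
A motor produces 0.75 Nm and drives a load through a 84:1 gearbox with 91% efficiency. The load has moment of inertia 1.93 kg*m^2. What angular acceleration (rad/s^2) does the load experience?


tau_out = tau_motor * N * eta
= 0.75 * 84 * 0.91 = 57.33 Nm
alpha = tau_out / I = 57.33 / 1.93
= 29.7047 rad/s^2


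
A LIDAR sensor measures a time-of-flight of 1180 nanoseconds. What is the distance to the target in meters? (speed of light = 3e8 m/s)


tof = 1180 ns = 1.18e-06 s
dist = c * tof / 2
= 3e8 * 1.18e-06 / 2
= 177.0 m


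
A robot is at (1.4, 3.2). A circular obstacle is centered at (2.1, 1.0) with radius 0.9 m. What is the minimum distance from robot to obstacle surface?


center_dist = sqrt((1.4-2.1)^2 + (3.2-1.0)^2)
= sqrt(0.49 + 4.84)
= 2.3087
min_dist = center_dist - radius = 2.3087 - 0.9 = 1.4087 m


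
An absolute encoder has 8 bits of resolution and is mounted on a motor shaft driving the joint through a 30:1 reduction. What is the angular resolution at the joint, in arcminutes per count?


counts = 2^8 = 256
effective counts at joint = 256 * 30 = 7680
resolution = 360*60 / 7680
= 2.8125 arcmin/count


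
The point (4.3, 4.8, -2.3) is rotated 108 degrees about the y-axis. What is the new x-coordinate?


Rotation about y-axis: x' = x*cos(theta) + z*sin(theta)
= 4.3 * -0.309 + -2.3 * 0.9511
= -3.5162


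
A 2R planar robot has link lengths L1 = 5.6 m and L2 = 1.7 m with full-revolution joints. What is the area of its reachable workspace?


r_max = L1 + L2 = 7.3 m
r_min = |L1 - L2| = 3.9 m
Area = pi*(r_max^2 - r_min^2)
= pi*(53.29 - 15.21)
= pi * 38.08
= 119.6318 m^2


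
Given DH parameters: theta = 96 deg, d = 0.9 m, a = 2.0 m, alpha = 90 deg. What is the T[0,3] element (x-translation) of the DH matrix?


T[0,3] = a * cos(theta)
= 2.0 * cos(96 deg)
= 2.0 * -0.1045
= -0.2091


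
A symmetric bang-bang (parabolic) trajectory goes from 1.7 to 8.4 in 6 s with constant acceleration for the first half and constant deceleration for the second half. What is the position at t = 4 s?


Symmetric rest-to-rest: each phase covers (pf-p0)/2 in time T/2. 0.5*a*(T/2)^2 = (pf-p0)/2 => a = 4*(pf-p0)/T^2
a = 4*(8.4-1.7)/6^2 = 0.7444
t = 4 is in the deceleration phase (t > T/2).
p = pf - 0.5*a*(T-t)^2 = 8.4 - 0.5*0.7444*2^2
= 6.9111


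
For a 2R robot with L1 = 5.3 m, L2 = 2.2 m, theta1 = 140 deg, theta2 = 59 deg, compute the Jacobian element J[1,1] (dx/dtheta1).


J[1,1] = -L1*sin(t1) - L2*sin(t1+t2)
= -5.3*sin(140) - 2.2*sin(199)
= -2.6905


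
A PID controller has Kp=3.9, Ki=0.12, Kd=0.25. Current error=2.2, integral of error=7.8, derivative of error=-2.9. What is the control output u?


u = Kp*e + Ki*int(e) + Kd*de/dt
= 3.9*2.2 + 0.12*7.8 + 0.25*(-2.9)
= 8.58 + 0.936 + -0.725
= 8.791


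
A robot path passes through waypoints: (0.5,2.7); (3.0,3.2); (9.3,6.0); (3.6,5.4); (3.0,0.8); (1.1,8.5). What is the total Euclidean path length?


Segment lengths:
  seg1 = sqrt((2.5)^2 + (0.5)^2) = 2.5495
  seg2 = sqrt((6.3)^2 + (2.8)^2) = 6.8942
  seg3 = sqrt((-5.7)^2 + (-0.6)^2) = 5.7315
  seg4 = sqrt((-0.6)^2 + (-4.6)^2) = 4.639
  seg5 = sqrt((-1.9)^2 + (7.7)^2) = 7.931
Total = 27.7451


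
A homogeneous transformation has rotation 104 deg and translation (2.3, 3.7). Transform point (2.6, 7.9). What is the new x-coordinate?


x' = cos(theta)*px - sin(theta)*py + tx
= -0.2419*2.6 - 0.9703*7.9 + 2.3
= -5.9943


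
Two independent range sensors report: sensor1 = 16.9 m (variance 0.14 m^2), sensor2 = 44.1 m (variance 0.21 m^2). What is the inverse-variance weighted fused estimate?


w1 = (1/var1) / (1/var1 + 1/var2)
   = 7.1429 / (7.1429 + 4.7619) = 0.6
w2 = 1 - w1 = 0.4
fused = w1*s1 + w2*s2 = 10.14 + 17.64
= 27.78 m


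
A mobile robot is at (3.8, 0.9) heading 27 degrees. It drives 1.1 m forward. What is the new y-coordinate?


y_new = y0 + d*sin(theta)
= 0.9 + 1.1*sin(27)
= 0.9 + 0.4994
= 1.3994


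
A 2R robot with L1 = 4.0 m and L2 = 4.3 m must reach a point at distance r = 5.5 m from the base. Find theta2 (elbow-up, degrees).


cos(theta2) = (r^2 - L1^2 - L2^2) / (2*L1*L2)
cos(theta2) = (30.25 - 16.0 - 18.49) / 34.4
cos(theta2) = -0.123256
theta2 = 97.08 degrees


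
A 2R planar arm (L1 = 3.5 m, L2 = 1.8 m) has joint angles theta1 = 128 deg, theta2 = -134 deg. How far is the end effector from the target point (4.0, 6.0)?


End effector via forward kinematics:
x = L1*cos(t1) + L2*cos(t1+t2) = -0.3647
y = L1*sin(t1) + L2*sin(t1+t2) = 2.5699
Distance to target:
d = sqrt((4.0 - -0.3647)^2 + (6.0 - 2.5699)^2)
= sqrt(19.0504 + 11.7657)
= 5.5512 m


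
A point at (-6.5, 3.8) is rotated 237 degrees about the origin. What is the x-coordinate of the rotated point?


x' = x*cos(theta) - y*sin(theta)
cos(237 deg) = -0.5446, sin(237 deg) = -0.8387
x' = -6.5 * -0.5446 - 3.8 * -0.8387
= 3.5402 - -3.1869
= 6.7271


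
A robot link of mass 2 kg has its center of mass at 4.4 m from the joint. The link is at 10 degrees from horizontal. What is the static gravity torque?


tau = m*g*L*cos(angle)
= 2 * 9.81 * 4.4 * cos(10 deg)
= 2 * 9.81 * 4.4 * 0.9848
= 85.0165 Nm


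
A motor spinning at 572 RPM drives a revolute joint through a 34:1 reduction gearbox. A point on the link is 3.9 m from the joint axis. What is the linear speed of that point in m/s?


omega_motor = 572 * 2*pi/60 = 59.8997 rad/s
omega_joint = omega_motor / 34 = 1.7618 rad/s
v = omega_joint * r = 1.7618 * 3.9
= 6.8708 m/s


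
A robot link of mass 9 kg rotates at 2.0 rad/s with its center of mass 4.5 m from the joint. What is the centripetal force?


F = m * omega^2 * r
= 9 * 2.0^2 * 4.5
= 9 * 4.0 * 4.5
= 162.0 N


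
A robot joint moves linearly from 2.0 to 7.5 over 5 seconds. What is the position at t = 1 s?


s = t/T = 1/5 = 0.2
p(t) = p0 + (pf-p0)*s
= 2.0 + (7.5 - 2.0) * 0.2
= 3.1


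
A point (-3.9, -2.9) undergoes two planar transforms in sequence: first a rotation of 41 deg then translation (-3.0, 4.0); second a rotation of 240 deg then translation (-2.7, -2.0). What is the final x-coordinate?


After transform 1:
x1 = cos(41)*-3.9 - sin(41)*-2.9 + -3.0 = -4.0408
y1 = sin(41)*-3.9 + cos(41)*-2.9 + 4.0 = -0.7473
After transform 2:
x2 = cos(240)*-4.0408 - sin(240)*-0.7473 + -2.7
= -1.3268


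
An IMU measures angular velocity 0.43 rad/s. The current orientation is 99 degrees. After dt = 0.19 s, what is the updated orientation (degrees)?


delta_theta = w * dt = 0.43 * 0.19 = 0.0817 rad
= 4.6811 deg
theta_new = 99 + 4.6811 = 103.6811 deg


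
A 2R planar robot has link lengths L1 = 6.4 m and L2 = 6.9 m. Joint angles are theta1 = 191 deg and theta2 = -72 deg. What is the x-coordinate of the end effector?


Convert angles to radians: theta1 = 3.3336, theta2 = -1.2566
x = L1*cos(theta1) + L2*cos(theta1+theta2)
x = -6.2824 + -3.3452
x = -9.6276


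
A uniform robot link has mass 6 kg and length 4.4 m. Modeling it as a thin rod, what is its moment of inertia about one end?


I = (1/3) * m * L^2
= (1/3) * 6 * 4.4^2
= 0.333333 * 6 * 19.36
= 38.72 kg*m^2


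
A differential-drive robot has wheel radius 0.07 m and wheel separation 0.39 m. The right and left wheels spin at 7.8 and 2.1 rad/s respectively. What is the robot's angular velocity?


vR = r*wR = 0.07*7.8 = 0.546 m/s
vL = r*wL = 0.07*2.1 = 0.147 m/s
v = (vR+vL)/2 = 0.3465 m/s
omega = (vR-vL)/L = 1.0231 rad/s
angular velocity = 1.0231 rad/s


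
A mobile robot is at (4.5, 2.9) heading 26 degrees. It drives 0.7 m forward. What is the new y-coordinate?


y_new = y0 + d*sin(theta)
= 2.9 + 0.7*sin(26)
= 2.9 + 0.3069
= 3.2069


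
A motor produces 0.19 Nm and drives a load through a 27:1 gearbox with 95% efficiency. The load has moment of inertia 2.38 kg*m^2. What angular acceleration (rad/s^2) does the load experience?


tau_out = tau_motor * N * eta
= 0.19 * 27 * 0.95 = 4.8735 Nm
alpha = tau_out / I = 4.8735 / 2.38
= 2.0477 rad/s^2


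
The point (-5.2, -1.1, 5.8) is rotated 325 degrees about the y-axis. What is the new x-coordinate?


Rotation about y-axis: x' = x*cos(theta) + z*sin(theta)
= -5.2 * 0.8192 + 5.8 * -0.5736
= -7.5863


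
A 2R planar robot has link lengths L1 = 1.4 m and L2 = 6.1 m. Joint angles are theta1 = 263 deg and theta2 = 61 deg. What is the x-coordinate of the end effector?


Convert angles to radians: theta1 = 4.5902, theta2 = 1.0647
x = L1*cos(theta1) + L2*cos(theta1+theta2)
x = -0.1706 + 4.935
x = 4.7644


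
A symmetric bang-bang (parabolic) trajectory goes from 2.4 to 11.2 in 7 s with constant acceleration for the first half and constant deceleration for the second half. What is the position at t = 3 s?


Symmetric rest-to-rest: each phase covers (pf-p0)/2 in time T/2. 0.5*a*(T/2)^2 = (pf-p0)/2 => a = 4*(pf-p0)/T^2
a = 4*(11.2-2.4)/7^2 = 0.7184
t = 3 is in the acceleration phase (t <= T/2).
p = p0 + 0.5*a*t^2 = 2.4 + 0.5*0.7184*3^2
= 5.6327


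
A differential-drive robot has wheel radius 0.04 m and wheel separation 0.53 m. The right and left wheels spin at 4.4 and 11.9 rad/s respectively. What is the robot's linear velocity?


vR = r*wR = 0.04*4.4 = 0.176 m/s
vL = r*wL = 0.04*11.9 = 0.476 m/s
v = (vR+vL)/2 = 0.326 m/s
omega = (vR-vL)/L = -0.566 rad/s
linear velocity = 0.326 m/s


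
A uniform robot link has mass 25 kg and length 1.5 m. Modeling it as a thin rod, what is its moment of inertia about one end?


I = (1/3) * m * L^2
= (1/3) * 25 * 1.5^2
= 0.333333 * 25 * 2.25
= 18.75 kg*m^2


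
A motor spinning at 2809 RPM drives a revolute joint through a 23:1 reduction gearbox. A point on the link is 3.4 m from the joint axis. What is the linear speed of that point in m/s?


omega_motor = 2809 * 2*pi/60 = 294.1578 rad/s
omega_joint = omega_motor / 23 = 12.7895 rad/s
v = omega_joint * r = 12.7895 * 3.4
= 43.4842 m/s


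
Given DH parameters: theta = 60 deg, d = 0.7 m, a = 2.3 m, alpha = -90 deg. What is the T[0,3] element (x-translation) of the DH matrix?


T[0,3] = a * cos(theta)
= 2.3 * cos(60 deg)
= 2.3 * 0.5
= 1.15


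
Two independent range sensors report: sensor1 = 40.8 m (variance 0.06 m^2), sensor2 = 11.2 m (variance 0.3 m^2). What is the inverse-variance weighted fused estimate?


w1 = (1/var1) / (1/var1 + 1/var2)
   = 16.6667 / (16.6667 + 3.3333) = 0.8333
w2 = 1 - w1 = 0.1667
fused = w1*s1 + w2*s2 = 34.0 + 1.8667
= 35.8667 m


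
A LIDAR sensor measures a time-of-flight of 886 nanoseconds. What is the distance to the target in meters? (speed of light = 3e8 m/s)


tof = 886 ns = 8.86e-07 s
dist = c * tof / 2
= 3e8 * 8.86e-07 / 2
= 132.9 m


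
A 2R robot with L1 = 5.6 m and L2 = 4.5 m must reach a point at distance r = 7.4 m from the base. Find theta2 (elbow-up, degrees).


cos(theta2) = (r^2 - L1^2 - L2^2) / (2*L1*L2)
cos(theta2) = (54.76 - 31.36 - 20.25) / 50.4
cos(theta2) = 0.0625
theta2 = 86.4167 degrees


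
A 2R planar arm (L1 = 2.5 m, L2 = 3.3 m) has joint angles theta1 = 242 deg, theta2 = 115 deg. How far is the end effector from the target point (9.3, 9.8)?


End effector via forward kinematics:
x = L1*cos(t1) + L2*cos(t1+t2) = 2.1218
y = L1*sin(t1) + L2*sin(t1+t2) = -2.3801
Distance to target:
d = sqrt((9.3 - 2.1218)^2 + (9.8 - -2.3801)^2)
= sqrt(51.5266 + 148.3543)
= 14.1379 m


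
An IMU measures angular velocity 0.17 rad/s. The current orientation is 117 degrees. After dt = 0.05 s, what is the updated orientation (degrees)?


delta_theta = w * dt = 0.17 * 0.05 = 0.0085 rad
= 0.487 deg
theta_new = 117 + 0.487 = 117.487 deg


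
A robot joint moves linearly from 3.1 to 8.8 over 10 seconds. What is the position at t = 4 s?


s = t/T = 4/10 = 0.4
p(t) = p0 + (pf-p0)*s
= 3.1 + (8.8 - 3.1) * 0.4
= 5.38


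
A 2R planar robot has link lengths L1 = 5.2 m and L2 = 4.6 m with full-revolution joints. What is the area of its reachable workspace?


r_max = L1 + L2 = 9.8 m
r_min = |L1 - L2| = 0.6 m
Area = pi*(r_max^2 - r_min^2)
= pi*(96.04 - 0.36)
= pi * 95.68
= 300.5876 m^2


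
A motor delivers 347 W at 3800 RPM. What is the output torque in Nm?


omega = 3800 * 2*pi/60 = 397.9351 rad/s
tau = P / omega = 347 / 397.9351
= 0.872 Nm


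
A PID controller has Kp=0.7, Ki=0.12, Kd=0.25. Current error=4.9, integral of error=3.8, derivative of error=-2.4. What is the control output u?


u = Kp*e + Ki*int(e) + Kd*de/dt
= 0.7*4.9 + 0.12*3.8 + 0.25*(-2.4)
= 3.43 + 0.456 + -0.6
= 3.286


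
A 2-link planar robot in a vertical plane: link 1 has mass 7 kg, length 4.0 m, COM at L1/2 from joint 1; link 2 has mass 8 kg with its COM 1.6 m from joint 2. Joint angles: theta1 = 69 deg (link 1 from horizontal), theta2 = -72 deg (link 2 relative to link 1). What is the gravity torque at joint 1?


Horizontal distance from joint 1 to link-1 COM:
  x_c1 = (L1/2)*cos(t1) = 2.0 * 0.3584 = 0.7167 m
Horizontal distance from joint 1 to link-2 COM:
  x_c2 = L1*cos(t1) + Lc2*cos(t1+t2)
       = 4.0*0.3584 + 1.6*0.9986 = 3.0313 m
tau1 = m1*g*x_c1 + m2*g*x_c2
     = 7*9.81*0.7167 + 8*9.81*3.0313
     = 49.2183 + 237.8948
     = 287.113 Nm


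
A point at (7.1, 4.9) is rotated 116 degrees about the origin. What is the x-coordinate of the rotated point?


x' = x*cos(theta) - y*sin(theta)
cos(116 deg) = -0.4384, sin(116 deg) = 0.8988
x' = 7.1 * -0.4384 - 4.9 * 0.8988
= -3.1124 - 4.4041
= -7.5165


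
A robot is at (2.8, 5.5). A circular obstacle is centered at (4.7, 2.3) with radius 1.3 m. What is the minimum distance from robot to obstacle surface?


center_dist = sqrt((2.8-4.7)^2 + (5.5-2.3)^2)
= sqrt(3.61 + 10.24)
= 3.7216
min_dist = center_dist - radius = 3.7216 - 1.3 = 2.4216 m


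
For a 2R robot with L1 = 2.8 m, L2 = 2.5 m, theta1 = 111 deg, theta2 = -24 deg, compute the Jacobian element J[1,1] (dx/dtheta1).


J[1,1] = -L1*sin(t1) - L2*sin(t1+t2)
= -2.8*sin(111) - 2.5*sin(87)
= -5.1106


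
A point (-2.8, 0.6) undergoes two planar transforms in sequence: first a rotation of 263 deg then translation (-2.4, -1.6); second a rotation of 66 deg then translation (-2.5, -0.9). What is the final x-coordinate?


After transform 1:
x1 = cos(263)*-2.8 - sin(263)*0.6 + -2.4 = -1.4632
y1 = sin(263)*-2.8 + cos(263)*0.6 + -1.6 = 1.106
After transform 2:
x2 = cos(66)*-1.4632 - sin(66)*1.106 + -2.5
= -4.1055


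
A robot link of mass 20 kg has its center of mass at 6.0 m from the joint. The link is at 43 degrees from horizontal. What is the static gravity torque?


tau = m*g*L*cos(angle)
= 20 * 9.81 * 6.0 * cos(43 deg)
= 20 * 9.81 * 6.0 * 0.7314
= 860.9496 Nm


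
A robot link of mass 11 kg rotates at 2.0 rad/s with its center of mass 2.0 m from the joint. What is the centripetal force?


F = m * omega^2 * r
= 11 * 2.0^2 * 2.0
= 11 * 4.0 * 2.0
= 88.0 N
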